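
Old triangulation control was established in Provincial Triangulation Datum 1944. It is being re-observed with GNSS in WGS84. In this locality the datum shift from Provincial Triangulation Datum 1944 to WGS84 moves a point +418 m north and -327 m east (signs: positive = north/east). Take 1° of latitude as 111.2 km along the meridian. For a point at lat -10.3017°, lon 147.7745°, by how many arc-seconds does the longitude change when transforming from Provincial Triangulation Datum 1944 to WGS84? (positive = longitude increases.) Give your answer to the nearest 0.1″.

Δλ = -10.8″

At latitude -10.3017°, cos φ = 0.983880.
1° of longitude at this latitude = 111.2 × cos φ = 109.41 km, so Δλ = -327.0 / 109407.4 = -0.0029888° = -10.760″.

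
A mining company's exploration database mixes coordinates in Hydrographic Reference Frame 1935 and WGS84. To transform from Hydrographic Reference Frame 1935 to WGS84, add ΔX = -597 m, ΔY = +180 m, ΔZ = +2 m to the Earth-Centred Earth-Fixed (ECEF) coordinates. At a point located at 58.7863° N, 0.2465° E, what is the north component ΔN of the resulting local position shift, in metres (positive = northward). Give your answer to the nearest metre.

The local north axis is (−sin φ cos λ, −sin φ sin λ, cos φ), giving ΔN = 510.574 − 0.662 + 1.036 = 510.95 m.

ΔN = 511 m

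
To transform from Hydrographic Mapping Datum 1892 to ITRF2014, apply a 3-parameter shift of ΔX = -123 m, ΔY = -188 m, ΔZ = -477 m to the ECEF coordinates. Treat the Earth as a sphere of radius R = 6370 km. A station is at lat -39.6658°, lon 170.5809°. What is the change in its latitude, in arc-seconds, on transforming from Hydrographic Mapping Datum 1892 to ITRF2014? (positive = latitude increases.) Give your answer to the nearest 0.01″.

sin φ = -0.638308, cos φ = 0.769781, sin λ = 0.163655, cos λ = -0.986518.
North component: ΔN = −sin φ cos λ·ΔX − sin φ sin λ·ΔY + cos φ·ΔZ = −(-0.638308)(-0.986518)(-123) − (-0.638308)(0.163655)(-188) + (0.769781)(-477) = -309.37 m.
1° of latitude spans πR/180 = 111177 m, so Δφ = -309.37 / 111177 × 3600 = -10.018″.

Δφ = -10.02″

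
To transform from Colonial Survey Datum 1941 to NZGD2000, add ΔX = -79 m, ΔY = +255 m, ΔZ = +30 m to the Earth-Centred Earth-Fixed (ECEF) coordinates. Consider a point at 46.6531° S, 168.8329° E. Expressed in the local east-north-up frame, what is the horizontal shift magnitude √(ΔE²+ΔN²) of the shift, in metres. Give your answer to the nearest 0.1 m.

260.6 m

At φ = -46.6531°, λ = 168.8329°: sin φ = -0.727211, cos φ = 0.686414, sin λ = 0.193671, cos λ = -0.981067.
ΔE = −sin λ·ΔX + cos λ·ΔY = −(0.193671)·(-79) + (-0.981067)·(255) = -234.87 m.
ΔN = −sin φ cos λ·ΔX − sin φ sin λ·ΔY + cos φ·ΔZ = −(-0.727211)(-0.981067)(-79) − (-0.727211)(0.193671)(255) + (0.686414)(30) = 112.87 m.
Horizontal magnitude = √(ΔE² + ΔN²) = √((-234.87)² + 112.87²) = 260.58 m.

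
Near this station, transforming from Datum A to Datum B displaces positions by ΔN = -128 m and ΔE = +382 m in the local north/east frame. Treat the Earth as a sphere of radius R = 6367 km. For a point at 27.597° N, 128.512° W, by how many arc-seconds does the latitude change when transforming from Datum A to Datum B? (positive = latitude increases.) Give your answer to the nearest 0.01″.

Δφ = -4.15″

On a sphere of radius R, 1 rad of latitude = R, so Δφ = ΔN / R = -128.0 / 6367000 = -2.0104e-05 rad = -4.147″.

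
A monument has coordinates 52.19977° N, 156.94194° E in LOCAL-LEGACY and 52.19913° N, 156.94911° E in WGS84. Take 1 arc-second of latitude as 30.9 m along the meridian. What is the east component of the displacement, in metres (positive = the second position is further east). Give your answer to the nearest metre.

Δφ = 52.19913° − 52.19977° = -0.00064°; Δλ = 156.94911° − 156.94194° = +0.00717°.
1° of latitude = 3600 × 30.90 = 111240 m.
ΔN = Δφ × 111240 = -71.2 m; ΔE = Δλ × 111240 × cos(52.19977°) = +0.00717 × 111240 × 0.612910 = 488.9 m.

ΔE = 489 m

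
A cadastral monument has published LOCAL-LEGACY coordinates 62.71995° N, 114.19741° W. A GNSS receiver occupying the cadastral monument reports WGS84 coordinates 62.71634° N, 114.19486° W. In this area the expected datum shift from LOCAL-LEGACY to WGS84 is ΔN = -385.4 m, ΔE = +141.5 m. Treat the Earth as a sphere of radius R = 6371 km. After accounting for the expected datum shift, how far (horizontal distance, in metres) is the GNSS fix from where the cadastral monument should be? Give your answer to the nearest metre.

20 m

Observed coordinate differences: Δφ = -0.00361°, Δλ = +0.00255°.
Converting to metres (1° lat = 111195 m, cos φ = 0.458340): observed ΔN = -401.4 m, observed ΔE = 130.0 m.
Subtracting the expected shift leaves a residual of -401.4 − (-385.4) = -16.0 m north and 130.0 − (141.5) = -11.5 m east.
Residual distance = √((-16.0)² + (-11.5)²) = 19.7 m.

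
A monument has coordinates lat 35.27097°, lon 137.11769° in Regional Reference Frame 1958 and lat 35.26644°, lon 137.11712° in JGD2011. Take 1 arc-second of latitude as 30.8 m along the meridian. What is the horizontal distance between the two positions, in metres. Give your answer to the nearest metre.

505 m

Δφ = 35.26644° − 35.27097° = -0.00453°; Δλ = 137.11712° − 137.11769° = -0.00057°.
1° of latitude = 3600 × 30.80 = 110880 m.
ΔN = Δφ × 110880 = -502.3 m; ΔE = Δλ × 110880 × cos(35.27097°) = -0.00057 × 110880 × 0.816430 = -51.6 m.
Distance = √(ΔE² + ΔN²) = √((-51.6)² + (-502.3)²) = 504.9 m.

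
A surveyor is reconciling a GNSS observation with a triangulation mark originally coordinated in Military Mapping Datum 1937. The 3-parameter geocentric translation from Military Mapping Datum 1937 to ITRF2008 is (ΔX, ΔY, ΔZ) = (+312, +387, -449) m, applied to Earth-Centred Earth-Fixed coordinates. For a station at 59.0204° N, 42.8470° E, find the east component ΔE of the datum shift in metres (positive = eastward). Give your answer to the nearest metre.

The local east axis at (φ, λ) is (−sin λ, cos λ, 0), so ΔE = −sin(42.8470°)·312 + cos(42.8470°)·387 = 71.56 m.

ΔE = 72 m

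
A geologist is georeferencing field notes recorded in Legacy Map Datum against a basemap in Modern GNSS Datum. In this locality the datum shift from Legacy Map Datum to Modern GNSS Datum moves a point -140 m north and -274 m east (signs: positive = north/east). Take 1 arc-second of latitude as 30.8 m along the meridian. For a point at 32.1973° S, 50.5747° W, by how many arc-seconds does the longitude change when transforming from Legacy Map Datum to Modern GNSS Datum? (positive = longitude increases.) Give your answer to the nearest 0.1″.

At latitude -32.1973°, cos φ = 0.846218.
1″ of longitude at this latitude = 30.80 × cos φ = 26.0635 m, so Δλ = -274.0 / 26.0635 = -10.513″.

Δλ = -10.5″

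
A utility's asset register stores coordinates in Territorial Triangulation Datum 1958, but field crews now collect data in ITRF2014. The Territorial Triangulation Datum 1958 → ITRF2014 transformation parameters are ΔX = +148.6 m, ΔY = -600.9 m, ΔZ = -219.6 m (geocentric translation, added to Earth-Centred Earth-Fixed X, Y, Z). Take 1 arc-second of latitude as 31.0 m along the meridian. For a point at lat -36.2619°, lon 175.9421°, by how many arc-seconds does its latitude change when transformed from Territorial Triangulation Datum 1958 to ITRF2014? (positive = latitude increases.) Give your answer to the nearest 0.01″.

sin φ = -0.591477, cos φ = 0.806322, sin λ = 0.070765, cos λ = -0.997493.
North component: ΔN = −sin φ cos λ·ΔX − sin φ sin λ·ΔY + cos φ·ΔZ = −(-0.591477)(-0.997493)(148.6) − (-0.591477)(0.070765)(-600.9) + (0.806322)(-219.6) = -289.89 m.
1° of latitude spans 3600 × 31.00 = 111600 m, so Δφ = -289.89 / 111600 × 3600 = -9.351″.

Δφ = -9.35″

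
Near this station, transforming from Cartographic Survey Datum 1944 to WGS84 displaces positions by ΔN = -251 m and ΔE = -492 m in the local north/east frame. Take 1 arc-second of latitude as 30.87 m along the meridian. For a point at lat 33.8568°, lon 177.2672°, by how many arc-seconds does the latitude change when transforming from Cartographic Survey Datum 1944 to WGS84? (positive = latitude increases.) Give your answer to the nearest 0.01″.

1″ of latitude = 30.87 m, so Δφ = -251.0 / 30.87 = -8.131″.

Δφ = -8.13″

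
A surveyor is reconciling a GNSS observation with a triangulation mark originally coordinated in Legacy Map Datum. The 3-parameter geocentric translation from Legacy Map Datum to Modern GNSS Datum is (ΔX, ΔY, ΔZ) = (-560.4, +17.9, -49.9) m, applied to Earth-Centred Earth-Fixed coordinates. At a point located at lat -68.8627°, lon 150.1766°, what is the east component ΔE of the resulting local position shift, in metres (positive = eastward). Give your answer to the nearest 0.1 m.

The local east axis at (φ, λ) is (−sin λ, cos λ, 0), so ΔE = −sin(150.1766°)·(-560.4) + cos(150.1766°)·17.9 = 263.17 m.

ΔE = 263.2 m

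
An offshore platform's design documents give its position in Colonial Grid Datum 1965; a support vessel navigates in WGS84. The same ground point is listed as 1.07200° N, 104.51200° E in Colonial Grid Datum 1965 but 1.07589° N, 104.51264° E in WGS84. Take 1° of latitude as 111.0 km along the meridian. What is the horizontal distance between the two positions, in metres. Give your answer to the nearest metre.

Δφ = 1.07589° − 1.07200° = +0.00389°; Δλ = 104.51264° − 104.51200° = +0.00064°.
ΔN = Δφ × 111000 = 431.8 m; ΔE = Δλ × 111000 × cos(1.07200°) = +0.00064 × 111000 × 0.999825 = 71.0 m.
Distance = √(ΔE² + ΔN²) = √(71.0² + 431.8²) = 437.6 m.

438 m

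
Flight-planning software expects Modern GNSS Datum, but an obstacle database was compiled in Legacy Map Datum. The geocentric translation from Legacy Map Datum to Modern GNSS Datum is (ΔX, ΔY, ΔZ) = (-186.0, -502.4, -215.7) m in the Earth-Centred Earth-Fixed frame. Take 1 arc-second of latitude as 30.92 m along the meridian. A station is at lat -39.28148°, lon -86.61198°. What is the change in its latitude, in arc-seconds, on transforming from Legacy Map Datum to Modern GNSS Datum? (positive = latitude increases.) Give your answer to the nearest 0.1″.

sin φ = -0.633131, cos φ = 0.774045, sin λ = -0.998252, cos λ = 0.059098.
North component: ΔN = −sin φ cos λ·ΔX − sin φ sin λ·ΔY + cos φ·ΔZ = −(-0.633131)(0.059098)(-186.0) − (-0.633131)(-0.998252)(-502.4) + (0.774045)(-215.7) = 143.61 m.
1° of latitude spans 3600 × 30.92 = 111312 m, so Δφ = 143.61 / 111312 × 3600 = 4.645″.

Δφ = 4.6″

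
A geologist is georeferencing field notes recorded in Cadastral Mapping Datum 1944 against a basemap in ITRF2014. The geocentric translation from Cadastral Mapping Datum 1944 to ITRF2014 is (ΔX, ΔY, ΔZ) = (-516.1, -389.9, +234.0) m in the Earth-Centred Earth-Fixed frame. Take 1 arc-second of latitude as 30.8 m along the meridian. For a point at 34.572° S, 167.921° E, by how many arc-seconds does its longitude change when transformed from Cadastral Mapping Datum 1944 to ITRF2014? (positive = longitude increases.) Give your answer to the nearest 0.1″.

sin φ = -0.567441, cos φ = 0.823414, sin λ = 0.209260, cos λ = -0.977860.
East component: ΔE = −sin λ·ΔX + cos λ·ΔY = −(0.209260)(-516.1) + (-0.977860)(-389.9) = 489.27 m.
1° of latitude spans 3600 × 30.80 = 110880 m; at latitude φ, 1° of longitude spans that × cos φ = 91300.1 m, so Δλ = 489.27 / 91300.1 × 3600 = 19.292″.

Δλ = 19.3″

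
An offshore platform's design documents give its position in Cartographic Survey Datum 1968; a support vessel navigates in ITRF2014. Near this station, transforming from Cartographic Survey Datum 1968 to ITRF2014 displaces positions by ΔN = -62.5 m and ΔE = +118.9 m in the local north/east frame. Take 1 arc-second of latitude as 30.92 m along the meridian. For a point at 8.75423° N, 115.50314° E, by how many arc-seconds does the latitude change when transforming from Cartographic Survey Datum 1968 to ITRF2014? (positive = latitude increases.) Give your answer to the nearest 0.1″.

Δφ = -2.0″

1″ of latitude = 30.92 m, so Δφ = -62.5 / 30.92 = -2.021″.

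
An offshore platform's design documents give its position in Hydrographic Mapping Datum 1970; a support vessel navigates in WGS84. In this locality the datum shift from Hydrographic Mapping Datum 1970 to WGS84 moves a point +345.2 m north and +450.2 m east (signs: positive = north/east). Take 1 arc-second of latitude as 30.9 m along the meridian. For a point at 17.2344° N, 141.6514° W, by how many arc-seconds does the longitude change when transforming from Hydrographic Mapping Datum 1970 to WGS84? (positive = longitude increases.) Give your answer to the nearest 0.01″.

Δλ = 15.25″

At latitude 17.2344°, cos φ = 0.955101.
1″ of longitude at this latitude = 30.90 × cos φ = 29.5126 m, so Δλ = 450.2 / 29.5126 = 15.254″.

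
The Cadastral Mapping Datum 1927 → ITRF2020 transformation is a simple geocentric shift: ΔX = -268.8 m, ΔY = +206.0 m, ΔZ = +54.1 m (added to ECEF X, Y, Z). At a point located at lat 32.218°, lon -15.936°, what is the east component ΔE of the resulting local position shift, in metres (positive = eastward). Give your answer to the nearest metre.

ΔE = 124 m

The local east axis at (φ, λ) is (−sin λ, cos λ, 0), so ΔE = −sin(-15.936°)·(-268.8) + cos(-15.936°)·206.0 = 124.28 m.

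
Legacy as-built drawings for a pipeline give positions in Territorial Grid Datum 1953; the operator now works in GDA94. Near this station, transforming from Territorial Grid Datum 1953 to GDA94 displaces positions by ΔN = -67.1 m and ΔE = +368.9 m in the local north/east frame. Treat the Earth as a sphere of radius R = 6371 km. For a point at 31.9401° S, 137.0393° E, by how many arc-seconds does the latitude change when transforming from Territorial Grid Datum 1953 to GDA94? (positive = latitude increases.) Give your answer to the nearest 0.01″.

Δφ = -2.17″

On a sphere of radius R, 1 rad of latitude = R, so Δφ = ΔN / R = -67.1 / 6371000 = -1.0532e-05 rad = -2.172″.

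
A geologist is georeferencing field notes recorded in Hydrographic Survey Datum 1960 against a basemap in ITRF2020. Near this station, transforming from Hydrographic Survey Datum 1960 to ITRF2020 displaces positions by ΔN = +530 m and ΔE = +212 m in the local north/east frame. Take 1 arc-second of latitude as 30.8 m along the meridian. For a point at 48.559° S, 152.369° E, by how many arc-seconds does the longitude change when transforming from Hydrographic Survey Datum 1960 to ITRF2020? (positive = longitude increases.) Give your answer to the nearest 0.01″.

At latitude -48.559°, cos φ = 0.661848.
1″ of longitude at this latitude = 30.80 × cos φ = 20.3849 m, so Δλ = 212.0 / 20.3849 = 10.400″.

Δλ = 10.40″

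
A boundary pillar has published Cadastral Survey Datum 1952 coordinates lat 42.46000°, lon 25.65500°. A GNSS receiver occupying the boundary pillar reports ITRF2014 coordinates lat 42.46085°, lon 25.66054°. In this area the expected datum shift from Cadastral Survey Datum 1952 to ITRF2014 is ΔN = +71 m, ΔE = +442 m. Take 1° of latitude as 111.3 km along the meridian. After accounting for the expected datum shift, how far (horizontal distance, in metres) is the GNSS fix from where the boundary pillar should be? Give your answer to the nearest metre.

Observed coordinate differences: Δφ = +0.00085°, Δλ = +0.00554°.
Converting to metres (1° lat = 111300 m, cos φ = 0.737749): observed ΔN = 94.6 m, observed ΔE = 454.9 m.
Subtracting the expected shift leaves a residual of 94.6 − (71) = 23.6 m north and 454.9 − (442) = 12.9 m east.
Residual distance = √(23.6² + 12.9²) = 26.9 m.

27 m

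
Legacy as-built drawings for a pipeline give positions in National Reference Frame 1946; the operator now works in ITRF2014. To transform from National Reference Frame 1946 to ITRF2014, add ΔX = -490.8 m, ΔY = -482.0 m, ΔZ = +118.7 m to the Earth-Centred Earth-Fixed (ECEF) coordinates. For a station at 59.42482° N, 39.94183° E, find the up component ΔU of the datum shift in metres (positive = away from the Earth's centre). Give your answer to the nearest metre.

ΔU = -247 m

The local up (radial) axis is (cos φ cos λ, cos φ sin λ, sin φ), giving ΔU = -191.409 − 157.407 + 102.196 = -246.62 m.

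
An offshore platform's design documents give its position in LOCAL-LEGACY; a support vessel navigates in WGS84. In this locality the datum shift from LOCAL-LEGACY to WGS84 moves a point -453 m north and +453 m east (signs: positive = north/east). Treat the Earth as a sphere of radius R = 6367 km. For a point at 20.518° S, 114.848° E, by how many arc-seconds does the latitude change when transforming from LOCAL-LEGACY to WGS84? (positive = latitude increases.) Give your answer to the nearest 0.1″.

On a sphere of radius R, 1 rad of latitude = R, so Δφ = ΔN / R = -453.0 / 6367000 = -7.1148e-05 rad = -14.675″.

Δφ = -14.7″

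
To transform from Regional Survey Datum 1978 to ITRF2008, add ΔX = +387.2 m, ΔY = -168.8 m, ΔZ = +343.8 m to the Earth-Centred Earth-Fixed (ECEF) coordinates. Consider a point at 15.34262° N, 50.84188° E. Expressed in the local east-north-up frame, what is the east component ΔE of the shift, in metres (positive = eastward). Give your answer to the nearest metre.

ΔE = -407 m

The local east axis at (φ, λ) is (−sin λ, cos λ, 0), so ΔE = −sin(50.84188°)·387.2 + cos(50.84188°)·(-168.8) = -406.83 m.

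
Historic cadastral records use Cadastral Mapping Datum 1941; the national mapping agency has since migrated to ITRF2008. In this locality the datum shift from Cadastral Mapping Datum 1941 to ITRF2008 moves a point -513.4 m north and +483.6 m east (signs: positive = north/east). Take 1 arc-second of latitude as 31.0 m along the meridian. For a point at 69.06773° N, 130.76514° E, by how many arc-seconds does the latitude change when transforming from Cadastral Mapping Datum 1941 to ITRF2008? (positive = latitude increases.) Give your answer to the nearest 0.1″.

1″ of latitude = 31.00 m, so Δφ = -513.4 / 31.00 = -16.561″.

Δφ = -16.6″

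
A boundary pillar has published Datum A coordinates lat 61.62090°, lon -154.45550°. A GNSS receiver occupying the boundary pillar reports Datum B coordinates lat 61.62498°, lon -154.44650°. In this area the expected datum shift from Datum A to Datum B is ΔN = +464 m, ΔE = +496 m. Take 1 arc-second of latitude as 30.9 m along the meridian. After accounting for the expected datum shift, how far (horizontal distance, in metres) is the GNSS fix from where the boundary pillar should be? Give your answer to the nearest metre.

Observed coordinate differences: Δφ = +0.00408°, Δλ = +0.00900°.
Converting to metres (1° lat = 111240 m, cos φ = 0.475303): observed ΔN = 453.9 m, observed ΔE = 475.9 m.
Subtracting the expected shift leaves a residual of 453.9 − (464) = -10.1 m north and 475.9 − (496) = -20.1 m east.
Residual distance = √((-10.1)² + (-20.1)²) = 22.6 m.

23 m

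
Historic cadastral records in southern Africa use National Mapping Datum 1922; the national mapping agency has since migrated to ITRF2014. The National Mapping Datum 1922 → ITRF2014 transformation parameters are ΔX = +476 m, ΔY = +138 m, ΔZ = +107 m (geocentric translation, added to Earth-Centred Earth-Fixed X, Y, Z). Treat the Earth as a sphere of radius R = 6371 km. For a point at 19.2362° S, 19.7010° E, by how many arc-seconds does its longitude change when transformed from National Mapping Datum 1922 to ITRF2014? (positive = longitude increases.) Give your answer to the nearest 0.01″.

Δλ = -1.05″

sin φ = -0.329463, cos φ = 0.944168, sin λ = 0.337112, cos λ = 0.941465.
East component: ΔE = −sin λ·ΔX + cos λ·ΔY = −(0.337112)(476) + (0.941465)(138) = -30.54 m.
1° of latitude spans πR/180 = 111195 m; at latitude φ, 1° of longitude spans that × cos φ = 104986.7 m, so Δλ = -30.54 / 104986.7 × 3600 = -1.047″.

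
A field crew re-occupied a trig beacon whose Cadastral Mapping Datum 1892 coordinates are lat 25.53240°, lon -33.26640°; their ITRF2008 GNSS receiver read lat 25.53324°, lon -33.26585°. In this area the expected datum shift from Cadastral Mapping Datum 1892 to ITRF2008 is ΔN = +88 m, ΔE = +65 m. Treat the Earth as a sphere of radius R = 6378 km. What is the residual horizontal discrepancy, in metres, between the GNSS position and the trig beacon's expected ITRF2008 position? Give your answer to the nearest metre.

Observed coordinate differences: Δφ = +0.00084°, Δλ = +0.00055°.
Converting to metres (1° lat = 111317 m, cos φ = 0.902342): observed ΔN = 93.5 m, observed ΔE = 55.2 m.
Subtracting the expected shift leaves a residual of 93.5 − (88) = 5.5 m north and 55.2 − (65) = -9.8 m east.
Residual distance = √(5.5² + (-9.8)²) = 11.2 m.

11 m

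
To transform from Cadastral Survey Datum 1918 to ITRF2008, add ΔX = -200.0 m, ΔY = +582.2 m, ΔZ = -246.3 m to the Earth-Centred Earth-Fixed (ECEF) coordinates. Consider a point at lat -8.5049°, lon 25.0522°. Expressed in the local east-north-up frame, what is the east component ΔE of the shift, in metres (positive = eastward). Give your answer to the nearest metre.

At φ = -8.5049°, λ = 25.0522°: sin φ = -0.147894, cos φ = 0.989003, sin λ = 0.423444, cos λ = 0.905922.
ΔE = −sin λ·ΔX + cos λ·ΔY = −(0.423444)·(-200.0) + (0.905922)·(582.2) = 612.12 m.

ΔE = 612 m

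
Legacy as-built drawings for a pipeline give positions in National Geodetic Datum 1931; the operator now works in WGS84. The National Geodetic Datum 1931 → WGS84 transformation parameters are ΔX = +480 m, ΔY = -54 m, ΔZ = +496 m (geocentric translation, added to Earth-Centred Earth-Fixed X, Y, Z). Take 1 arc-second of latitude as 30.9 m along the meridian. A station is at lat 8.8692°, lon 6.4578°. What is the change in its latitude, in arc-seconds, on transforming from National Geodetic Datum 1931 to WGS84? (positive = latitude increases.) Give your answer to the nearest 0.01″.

Δφ = 13.51″

sin φ = 0.154179, cos φ = 0.988043, sin λ = 0.112471, cos λ = 0.993655.
North component: ΔN = −sin φ cos λ·ΔX − sin φ sin λ·ΔY + cos φ·ΔZ = −(0.154179)(0.993655)(480) − (0.154179)(0.112471)(-54) + (0.988043)(496) = 417.47 m.
1° of latitude spans 3600 × 30.90 = 111240 m, so Δφ = 417.47 / 111240 × 3600 = 13.510″.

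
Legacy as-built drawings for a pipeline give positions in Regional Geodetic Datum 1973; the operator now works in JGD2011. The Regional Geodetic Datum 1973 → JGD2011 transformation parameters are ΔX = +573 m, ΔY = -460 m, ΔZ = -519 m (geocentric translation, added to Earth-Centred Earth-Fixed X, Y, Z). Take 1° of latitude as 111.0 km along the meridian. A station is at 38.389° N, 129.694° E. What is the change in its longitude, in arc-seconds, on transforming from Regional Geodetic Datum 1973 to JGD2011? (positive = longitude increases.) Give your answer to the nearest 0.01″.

Δλ = -6.09″

sin φ = 0.620997, cos φ = 0.783813, sin λ = 0.769466, cos λ = -0.638687.
East component: ΔE = −sin λ·ΔX + cos λ·ΔY = −(0.769466)(573) + (-0.638687)(-460) = -147.11 m.
1° of latitude spans 111000 m; at latitude φ, 1° of longitude spans that × cos φ = 87003.2 m, so Δλ = -147.11 / 87003.2 × 3600 = -6.087″.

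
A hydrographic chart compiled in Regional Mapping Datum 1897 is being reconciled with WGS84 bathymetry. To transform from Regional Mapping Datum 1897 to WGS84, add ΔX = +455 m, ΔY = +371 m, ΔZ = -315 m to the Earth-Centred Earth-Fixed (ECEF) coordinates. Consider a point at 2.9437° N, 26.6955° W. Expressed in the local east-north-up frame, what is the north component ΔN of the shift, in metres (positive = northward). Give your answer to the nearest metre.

The local north axis is (−sin φ cos λ, −sin φ sin λ, cos φ), giving ΔN = -20.876 + 8.559 − 314.584 = -326.90 m.

ΔN = -327 m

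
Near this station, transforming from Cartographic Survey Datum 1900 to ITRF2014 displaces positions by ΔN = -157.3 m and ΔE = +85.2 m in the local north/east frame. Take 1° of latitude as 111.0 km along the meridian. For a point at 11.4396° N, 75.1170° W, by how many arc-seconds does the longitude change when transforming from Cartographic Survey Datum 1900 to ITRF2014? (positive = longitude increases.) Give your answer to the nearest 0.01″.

At latitude 11.4396°, cos φ = 0.980134.
1° of longitude at this latitude = 111.0 × cos φ = 108.79 km, so Δλ = 85.2 / 108794.9 = 0.0007831° = 2.819″.

Δλ = 2.82″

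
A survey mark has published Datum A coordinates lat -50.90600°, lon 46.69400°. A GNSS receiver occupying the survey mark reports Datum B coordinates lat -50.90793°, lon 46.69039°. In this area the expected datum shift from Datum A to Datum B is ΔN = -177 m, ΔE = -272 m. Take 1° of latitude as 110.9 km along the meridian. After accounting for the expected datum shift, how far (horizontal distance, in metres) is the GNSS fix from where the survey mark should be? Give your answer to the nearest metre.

Observed coordinate differences: Δφ = -0.00193°, Δλ = -0.00361°.
Converting to metres (1° lat = 110900 m, cos φ = 0.630595): observed ΔN = -214.0 m, observed ΔE = -252.5 m.
Subtracting the expected shift leaves a residual of -214.0 − (-177) = -37.0 m north and -252.5 − (-272) = 19.5 m east.
Residual distance = √((-37.0)² + 19.5²) = 41.9 m.

42 m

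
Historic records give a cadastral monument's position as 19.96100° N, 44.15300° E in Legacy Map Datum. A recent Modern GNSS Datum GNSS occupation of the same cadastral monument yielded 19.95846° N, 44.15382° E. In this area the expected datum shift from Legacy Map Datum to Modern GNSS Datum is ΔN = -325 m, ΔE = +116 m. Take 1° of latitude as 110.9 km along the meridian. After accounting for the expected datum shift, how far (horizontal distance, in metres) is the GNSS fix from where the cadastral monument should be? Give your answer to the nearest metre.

Observed coordinate differences: Δφ = -0.00254°, Δλ = +0.00082°.
Converting to metres (1° lat = 110900 m, cos φ = 0.939925): observed ΔN = -281.7 m, observed ΔE = 85.5 m.
Subtracting the expected shift leaves a residual of -281.7 − (-325) = 43.3 m north and 85.5 − (116) = -30.5 m east.
Residual distance = √(43.3² + (-30.5)²) = 53.0 m.

53 m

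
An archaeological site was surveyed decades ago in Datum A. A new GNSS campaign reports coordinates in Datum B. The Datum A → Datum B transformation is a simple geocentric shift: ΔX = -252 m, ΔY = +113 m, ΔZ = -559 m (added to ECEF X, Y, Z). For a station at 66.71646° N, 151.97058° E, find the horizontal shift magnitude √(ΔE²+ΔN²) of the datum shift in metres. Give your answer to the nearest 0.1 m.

At φ = 66.71646°, λ = 151.97058°: sin φ = 0.918560, cos φ = 0.395282, sin λ = 0.469925, cos λ = -0.882706.
ΔE = −sin λ·ΔX + cos λ·ΔY = −(0.469925)·(-252) + (-0.882706)·(113) = 18.68 m.
ΔN = −sin φ cos λ·ΔX − sin φ sin λ·ΔY + cos φ·ΔZ = −(0.918560)(-0.882706)(-252) − (0.918560)(0.469925)(113) + (0.395282)(-559) = -474.07 m.
Horizontal magnitude = √(ΔE² + ΔN²) = √(18.68² + (-474.07)²) = 474.43 m.

474.4 m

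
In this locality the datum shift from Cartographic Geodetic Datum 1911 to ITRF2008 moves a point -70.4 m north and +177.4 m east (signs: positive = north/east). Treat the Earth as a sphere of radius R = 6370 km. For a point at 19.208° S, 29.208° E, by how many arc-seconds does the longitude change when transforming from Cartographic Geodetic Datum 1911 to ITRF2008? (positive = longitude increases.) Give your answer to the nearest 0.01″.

At latitude -19.208°, cos φ = 0.944330.
One radian of longitude at latitude φ spans R cos φ, so Δλ = ΔE / (R cos φ) = 177.4 / (6370000 × 0.944330) = 2.9491e-05 rad = 6.083″.

Δλ = 6.08″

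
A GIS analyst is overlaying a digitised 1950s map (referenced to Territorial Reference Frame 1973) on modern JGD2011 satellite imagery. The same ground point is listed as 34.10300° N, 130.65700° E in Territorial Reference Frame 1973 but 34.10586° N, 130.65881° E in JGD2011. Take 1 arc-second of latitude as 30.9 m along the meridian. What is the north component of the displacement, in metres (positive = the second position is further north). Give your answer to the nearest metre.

Δφ = 34.10586° − 34.10300° = +0.00286°; Δλ = 130.65881° − 130.65700° = +0.00181°.
1° of latitude = 3600 × 30.90 = 111240 m.
ΔN = Δφ × 111240 = 318.1 m; ΔE = Δλ × 111240 × cos(34.10300°) = +0.00181 × 111240 × 0.828031 = 166.7 m.

ΔN = 318 m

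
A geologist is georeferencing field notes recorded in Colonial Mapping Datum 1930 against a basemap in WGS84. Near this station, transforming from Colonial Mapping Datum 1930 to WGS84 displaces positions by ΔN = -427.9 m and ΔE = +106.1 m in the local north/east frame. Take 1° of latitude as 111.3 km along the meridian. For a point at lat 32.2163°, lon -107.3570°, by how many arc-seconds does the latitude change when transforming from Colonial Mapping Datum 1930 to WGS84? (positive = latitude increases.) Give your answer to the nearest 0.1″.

1° of latitude = 111.3 km, so Δφ = -427.9 / 111300 = -0.0038446° = -13.840″.

Δφ = -13.8″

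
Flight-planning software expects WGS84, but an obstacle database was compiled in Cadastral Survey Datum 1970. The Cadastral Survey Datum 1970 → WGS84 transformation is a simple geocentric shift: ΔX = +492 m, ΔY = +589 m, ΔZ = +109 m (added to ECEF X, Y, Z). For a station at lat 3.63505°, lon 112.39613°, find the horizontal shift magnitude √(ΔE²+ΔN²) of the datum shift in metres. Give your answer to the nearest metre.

At φ = 3.63505°, λ = 112.39613°: sin φ = 0.063401, cos φ = 0.997988, sin λ = 0.924572, cos λ = -0.381008.
ΔE = −sin λ·ΔX + cos λ·ΔY = −(0.924572)·(492) + (-0.381008)·(589) = -679.30 m.
ΔN = −sin φ cos λ·ΔX − sin φ sin λ·ΔY + cos φ·ΔZ = −(0.063401)(-0.381008)(492) − (0.063401)(0.924572)(589) + (0.997988)(109) = 86.14 m.
Horizontal magnitude = √(ΔE² + ΔN²) = √((-679.30)² + 86.14²) = 684.74 m.

685 m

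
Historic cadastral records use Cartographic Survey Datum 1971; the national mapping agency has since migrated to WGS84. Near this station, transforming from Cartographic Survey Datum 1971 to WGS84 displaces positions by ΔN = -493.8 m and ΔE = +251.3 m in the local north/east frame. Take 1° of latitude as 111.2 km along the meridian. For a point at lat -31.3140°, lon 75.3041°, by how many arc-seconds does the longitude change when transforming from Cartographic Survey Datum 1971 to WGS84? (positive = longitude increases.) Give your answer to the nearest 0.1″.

At latitude -31.3140°, cos φ = 0.854332.
1° of longitude at this latitude = 111.2 × cos φ = 95.00 km, so Δλ = 251.3 / 95001.7 = 0.0026452° = 9.523″.

Δλ = 9.5″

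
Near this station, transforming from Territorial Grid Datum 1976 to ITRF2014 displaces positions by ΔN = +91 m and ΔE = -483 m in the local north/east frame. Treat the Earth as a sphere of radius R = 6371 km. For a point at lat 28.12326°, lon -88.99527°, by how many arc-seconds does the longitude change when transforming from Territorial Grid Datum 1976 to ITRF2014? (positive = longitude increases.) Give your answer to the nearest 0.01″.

At latitude 28.12326°, cos φ = 0.881936.
One radian of longitude at latitude φ spans R cos φ, so Δλ = ΔE / (R cos φ) = -483.0 / (6371000 × 0.881936) = -8.5961e-05 rad = -17.731″.

Δλ = -17.73″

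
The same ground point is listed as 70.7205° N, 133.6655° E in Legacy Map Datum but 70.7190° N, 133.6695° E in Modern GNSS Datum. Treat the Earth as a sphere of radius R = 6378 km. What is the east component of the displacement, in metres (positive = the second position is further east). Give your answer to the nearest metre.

Δφ = 70.7190° − 70.7205° = -0.0015°; Δλ = 133.6695° − 133.6655° = +0.0040°.
1° along a meridian = πR/180 = 111317 m.
ΔN = Δφ × 111317 = -167.0 m; ΔE = Δλ × 111317 × cos(70.7205°) = +0.0040 × 111317 × 0.330177 = 147.0 m.

ΔE = 147 m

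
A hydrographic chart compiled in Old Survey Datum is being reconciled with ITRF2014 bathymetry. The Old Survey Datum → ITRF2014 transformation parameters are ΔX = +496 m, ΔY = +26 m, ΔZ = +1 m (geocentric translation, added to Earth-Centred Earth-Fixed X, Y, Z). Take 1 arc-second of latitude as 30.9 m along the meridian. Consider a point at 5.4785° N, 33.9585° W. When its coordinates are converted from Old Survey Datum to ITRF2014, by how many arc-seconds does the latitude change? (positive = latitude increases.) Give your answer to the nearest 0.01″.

Δφ = -1.19″

sin φ = 0.095472, cos φ = 0.995432, sin λ = -0.558592, cos λ = 0.829442.
North component: ΔN = −sin φ cos λ·ΔX − sin φ sin λ·ΔY + cos φ·ΔZ = −(0.095472)(0.829442)(496) − (0.095472)(-0.558592)(26) + (0.995432)(1) = -36.90 m.
1° of latitude spans 3600 × 30.90 = 111240 m, so Δφ = -36.90 / 111240 × 3600 = -1.194″.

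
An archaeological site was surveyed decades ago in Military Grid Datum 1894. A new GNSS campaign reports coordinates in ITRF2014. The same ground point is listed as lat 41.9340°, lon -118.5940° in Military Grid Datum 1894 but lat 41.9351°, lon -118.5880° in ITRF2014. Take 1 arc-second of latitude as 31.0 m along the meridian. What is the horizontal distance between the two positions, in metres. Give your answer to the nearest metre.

Δφ = 41.9351° − 41.9340° = +0.0011°; Δλ = -118.5880° − -118.5940° = +0.0060°.
1° of latitude = 3600 × 31.00 = 111600 m.
ΔN = Δφ × 111600 = 122.8 m; ΔE = Δλ × 111600 × cos(41.9340°) = +0.0060 × 111600 × 0.743915 = 498.1 m.
Distance = √(ΔE² + ΔN²) = √(498.1² + 122.8²) = 513.0 m.

513 m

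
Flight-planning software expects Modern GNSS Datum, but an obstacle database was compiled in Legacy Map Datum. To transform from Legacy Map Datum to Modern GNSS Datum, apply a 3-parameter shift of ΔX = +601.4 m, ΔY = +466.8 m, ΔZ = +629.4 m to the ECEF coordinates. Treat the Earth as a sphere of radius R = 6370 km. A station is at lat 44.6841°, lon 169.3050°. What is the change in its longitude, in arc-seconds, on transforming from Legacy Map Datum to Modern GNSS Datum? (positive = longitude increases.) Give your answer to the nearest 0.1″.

Δλ = -26.0″

sin φ = 0.703197, cos φ = 0.710995, sin λ = 0.185581, cos λ = -0.982629.
East component: ΔE = −sin λ·ΔX + cos λ·ΔY = −(0.185581)(601.4) + (-0.982629)(466.8) = -570.30 m.
1° of latitude spans πR/180 = 111177 m; at latitude φ, 1° of longitude spans that × cos φ = 79046.6 m, so Δλ = -570.30 / 79046.6 × 3600 = -25.973″.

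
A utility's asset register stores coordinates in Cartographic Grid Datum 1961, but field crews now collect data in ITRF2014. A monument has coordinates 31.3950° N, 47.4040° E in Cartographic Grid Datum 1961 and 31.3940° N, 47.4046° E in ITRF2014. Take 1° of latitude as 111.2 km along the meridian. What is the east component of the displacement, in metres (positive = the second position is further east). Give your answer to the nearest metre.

ΔE = 57 m

Δφ = 31.3940° − 31.3950° = -0.0010°; Δλ = 47.4046° − 47.4040° = +0.0006°.
ΔN = Δφ × 111200 = -111.2 m; ΔE = Δλ × 111200 × cos(31.3950°) = +0.0006 × 111200 × 0.853596 = 57.0 m.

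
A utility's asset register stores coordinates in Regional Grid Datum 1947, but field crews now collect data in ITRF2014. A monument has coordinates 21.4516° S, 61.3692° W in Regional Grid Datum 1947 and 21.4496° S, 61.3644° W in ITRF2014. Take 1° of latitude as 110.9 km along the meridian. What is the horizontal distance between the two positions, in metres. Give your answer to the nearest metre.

Δφ = -21.4496° − -21.4516° = +0.0020°; Δλ = -61.3644° − -61.3692° = +0.0048°.
ΔN = Δφ × 110900 = 221.8 m; ΔE = Δλ × 110900 × cos(-21.4516°) = +0.0048 × 110900 × 0.930727 = 495.4 m.
Distance = √(ΔE² + ΔN²) = √(495.4² + 221.8²) = 542.8 m.

543 m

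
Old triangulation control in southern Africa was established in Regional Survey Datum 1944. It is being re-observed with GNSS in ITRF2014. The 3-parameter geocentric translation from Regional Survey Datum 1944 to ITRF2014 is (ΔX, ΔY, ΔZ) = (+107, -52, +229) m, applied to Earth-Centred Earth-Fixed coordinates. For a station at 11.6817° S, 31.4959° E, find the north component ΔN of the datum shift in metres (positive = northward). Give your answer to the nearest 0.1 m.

At φ = -11.6817°, λ = 31.4959°: sin φ = -0.202475, cos φ = 0.979288, sin λ = 0.522438, cos λ = 0.852678.
ΔN = −sin φ cos λ·ΔX − sin φ sin λ·ΔY + cos φ·ΔZ = −(-0.202475)(0.852678)(107) − (-0.202475)(0.522438)(-52) + (0.979288)(229) = 237.23 m.

ΔN = 237.2 m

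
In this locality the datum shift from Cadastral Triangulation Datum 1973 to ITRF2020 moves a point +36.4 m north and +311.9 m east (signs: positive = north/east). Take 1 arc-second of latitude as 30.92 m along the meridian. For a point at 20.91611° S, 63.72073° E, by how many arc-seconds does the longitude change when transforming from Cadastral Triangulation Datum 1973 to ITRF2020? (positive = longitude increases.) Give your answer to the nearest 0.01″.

At latitude -20.91611°, cos φ = 0.934104.
1″ of longitude at this latitude = 30.92 × cos φ = 28.8825 m, so Δλ = 311.9 / 28.8825 = 10.799″.

Δλ = 10.80″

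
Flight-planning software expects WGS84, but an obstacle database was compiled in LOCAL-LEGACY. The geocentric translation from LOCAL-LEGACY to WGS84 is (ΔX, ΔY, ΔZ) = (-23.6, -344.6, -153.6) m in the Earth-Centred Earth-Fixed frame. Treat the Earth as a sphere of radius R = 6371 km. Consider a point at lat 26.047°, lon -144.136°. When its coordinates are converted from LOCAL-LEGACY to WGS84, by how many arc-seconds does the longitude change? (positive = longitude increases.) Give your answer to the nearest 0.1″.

Δλ = 9.6″

sin φ = 0.439108, cos φ = 0.898434, sin λ = -0.585863, cos λ = -0.810410.
East component: ΔE = −sin λ·ΔX + cos λ·ΔY = −(-0.585863)(-23.6) + (-0.810410)(-344.6) = 265.44 m.
1° of latitude spans πR/180 = 111195 m; at latitude φ, 1° of longitude spans that × cos φ = 99901.3 m, so Δλ = 265.44 / 99901.3 × 3600 = 9.565″.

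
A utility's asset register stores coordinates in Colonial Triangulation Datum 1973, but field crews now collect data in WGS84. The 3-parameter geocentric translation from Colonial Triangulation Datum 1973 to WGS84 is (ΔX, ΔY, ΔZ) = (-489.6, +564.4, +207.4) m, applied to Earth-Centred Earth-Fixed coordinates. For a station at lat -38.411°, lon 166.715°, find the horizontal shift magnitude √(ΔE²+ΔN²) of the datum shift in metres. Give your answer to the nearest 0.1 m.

At φ = -38.411°, λ = 166.715°: sin φ = -0.621298, cos φ = 0.783574, sin λ = 0.229795, cos λ = -0.973239.
ΔE = −sin λ·ΔX + cos λ·ΔY = −(0.229795)·(-489.6) + (-0.973239)·(564.4) = -436.79 m.
ΔN = −sin φ cos λ·ΔX − sin φ sin λ·ΔY + cos φ·ΔZ = −(-0.621298)(-0.973239)(-489.6) − (-0.621298)(0.229795)(564.4) + (0.783574)(207.4) = 539.14 m.
Horizontal magnitude = √(ΔE² + ΔN²) = √((-436.79)² + 539.14²) = 693.87 m.

693.9 m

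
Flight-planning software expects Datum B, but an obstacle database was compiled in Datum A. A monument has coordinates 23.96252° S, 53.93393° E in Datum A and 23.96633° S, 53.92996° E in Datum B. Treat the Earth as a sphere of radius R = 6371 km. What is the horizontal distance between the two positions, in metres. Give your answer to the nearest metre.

585 m

Δφ = -23.96633° − -23.96252° = -0.00381°; Δλ = 53.92996° − 53.93393° = -0.00397°.
1° along a meridian = πR/180 = 111195 m.
ΔN = Δφ × 111195 = -423.7 m; ΔE = Δλ × 111195 × cos(-23.96252°) = -0.00397 × 111195 × 0.913811 = -403.4 m.
Distance = √(ΔE² + ΔN²) = √((-403.4)² + (-423.7)²) = 585.0 m.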